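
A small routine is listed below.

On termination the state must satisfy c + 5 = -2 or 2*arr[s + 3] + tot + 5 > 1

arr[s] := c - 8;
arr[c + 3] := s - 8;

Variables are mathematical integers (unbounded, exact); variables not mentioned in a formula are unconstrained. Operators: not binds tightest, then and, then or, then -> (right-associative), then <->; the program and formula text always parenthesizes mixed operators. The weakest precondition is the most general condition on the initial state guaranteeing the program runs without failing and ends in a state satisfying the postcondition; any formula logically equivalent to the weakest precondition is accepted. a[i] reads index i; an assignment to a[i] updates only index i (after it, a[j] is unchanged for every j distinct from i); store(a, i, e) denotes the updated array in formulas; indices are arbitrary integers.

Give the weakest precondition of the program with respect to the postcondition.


Working backward. After the program, the postcondition c + 5 = -2 or 2*arr[s + 3] + tot + 5 > 1 must hold; in canonical form it is c = -7 or 2*arr[s + 3] + tot > -4.
Before arr[c + 3] := s - 8: c = -7 or 2*store(arr, c + 3, s - 8)[s + 3] + tot > -4
Before arr[s] := c - 8: c = -7 or 2*store(store(arr, s, c - 8), c + 3, s - 8)[s + 3] + tot > -4
Answer: WP = c = -7 or 2*store(store(arr, s, c - 8), c + 3, s - 8)[s + 3] + tot > -4


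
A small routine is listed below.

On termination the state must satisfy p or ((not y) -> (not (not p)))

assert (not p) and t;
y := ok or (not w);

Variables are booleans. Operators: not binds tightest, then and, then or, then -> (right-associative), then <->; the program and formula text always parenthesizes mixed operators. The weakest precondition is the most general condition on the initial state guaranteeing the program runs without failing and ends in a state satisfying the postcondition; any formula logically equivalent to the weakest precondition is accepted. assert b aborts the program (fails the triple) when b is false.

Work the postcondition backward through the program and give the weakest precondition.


Working backward. After the program, the postcondition p or ((not y) -> (not (not p))) must hold; in canonical form it is p or ((not y) -> p).
Before y := ok or (not w): p or ((not (ok or (not w))) -> p)
Before assert (not p) and t: (not p) and t and (p or ((not (ok or (not w))) -> p))
Answer: WP = (not p) and t and (p or ((not (ok or (not w))) -> p))


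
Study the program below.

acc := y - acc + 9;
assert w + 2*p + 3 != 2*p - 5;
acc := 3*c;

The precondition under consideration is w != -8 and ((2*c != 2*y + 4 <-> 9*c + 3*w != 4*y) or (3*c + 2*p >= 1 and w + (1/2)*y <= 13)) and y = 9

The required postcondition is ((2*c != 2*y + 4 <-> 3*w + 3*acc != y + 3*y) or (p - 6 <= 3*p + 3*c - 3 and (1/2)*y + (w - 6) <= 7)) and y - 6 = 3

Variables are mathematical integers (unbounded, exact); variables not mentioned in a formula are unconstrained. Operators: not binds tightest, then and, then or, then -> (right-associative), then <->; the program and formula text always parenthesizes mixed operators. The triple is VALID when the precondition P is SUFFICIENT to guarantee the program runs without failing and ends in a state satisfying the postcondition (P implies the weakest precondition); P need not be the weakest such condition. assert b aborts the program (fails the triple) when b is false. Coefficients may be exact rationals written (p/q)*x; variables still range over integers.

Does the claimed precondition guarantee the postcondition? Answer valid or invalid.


Working backward. After the program, the postcondition ((2*c != 2*y + 4 <-> 3*w + 3*acc != y + 3*y) or (p - 6 <= 3*p + 3*c - 3 and (1/2)*y + (w - 6) <= 7)) and y - 6 = 3 must hold; in canonical form it is ((2*c != 2*y + 4 <-> 3*acc + 3*w != 4*y) or (3*c + 2*p >= -3 and w + (1/2)*y <= 13)) and y = 9.
Before acc := 3*c: ((2*c != 2*y + 4 <-> 9*c + 3*w != 4*y) or (3*c + 2*p >= -3 and w + (1/2)*y <= 13)) and y = 9
Before assert w + 2*p + 3 != 2*p - 5: w != -8 and ((2*c != 2*y + 4 <-> 9*c + 3*w != 4*y) or (3*c + 2*p >= -3 and w + (1/2)*y <= 13)) and y = 9
Before acc := y - acc + 9: w != -8 and ((2*c != 2*y + 4 <-> 9*c + 3*w != 4*y) or (3*c + 2*p >= -3 and w + (1/2)*y <= 13)) and y = 9
The weakest precondition is w != -8 and ((2*c != 2*y + 4 <-> 9*c + 3*w != 4*y) or (3*c + 2*p >= -3 and w + (1/2)*y <= 13)) and y = 9.
Check whether w != -8 and ((2*c != 2*y + 4 <-> 9*c + 3*w != 4*y) or (3*c + 2*p >= 1 and w + (1/2)*y <= 13)) and y = 9 implies it.
Every state satisfying the precondition satisfies the weakest precondition: the implication holds.
Answer: valid


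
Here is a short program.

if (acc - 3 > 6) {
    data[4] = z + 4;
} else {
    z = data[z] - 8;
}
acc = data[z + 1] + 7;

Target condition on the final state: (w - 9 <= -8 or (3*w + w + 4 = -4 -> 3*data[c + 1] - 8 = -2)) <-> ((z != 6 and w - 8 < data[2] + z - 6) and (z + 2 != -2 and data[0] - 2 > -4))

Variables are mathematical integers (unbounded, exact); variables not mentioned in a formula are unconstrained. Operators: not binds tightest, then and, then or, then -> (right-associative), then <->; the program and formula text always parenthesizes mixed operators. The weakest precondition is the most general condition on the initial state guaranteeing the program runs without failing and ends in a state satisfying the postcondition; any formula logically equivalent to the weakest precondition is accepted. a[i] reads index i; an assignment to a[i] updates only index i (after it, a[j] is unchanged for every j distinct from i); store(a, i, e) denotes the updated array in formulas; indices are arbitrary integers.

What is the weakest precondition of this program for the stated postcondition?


Working backward. After the program, the postcondition (w - 9 <= -8 or (3*w + w + 4 = -4 -> 3*data[c + 1] - 8 = -2)) <-> ((z != 6 and w - 8 < data[2] + z - 6) and (z + 2 != -2 and data[0] - 2 > -4)) must hold; in canonical form it is (w <= 1 or (4*w = -8 -> 3*data[c + 1] = 6)) <-> (z != 6 and w < data[2] + z + 2 and z != -4 and data[0] > -2).
Before acc := data[z + 1] + 7: (w <= 1 or (4*w = -8 -> 3*data[c + 1] = 6)) <-> (z != 6 and w < data[2] + z + 2 and z != -4 and data[0] > -2)
Then branch requires (w <= 1 or (4*w = -8 -> 3*store(data, 4, z + 4)[c + 1] = 6)) <-> (z != 6 and w < data[2] + z + 2 and z != -4 and data[0] > -2); else branch requires (w <= 1 or (4*w = -8 -> 3*data[c + 1] = 6)) <-> (data[z] != 14 and w < data[2] + data[z] - 6 and data[z] != 4 and data[0] > -2).
Before the if: (acc > 9 -> ((w <= 1 or (4*w = -8 -> 3*store(data, 4, z + 4)[c + 1] = 6)) <-> (z != 6 and w < data[2] + z + 2 and z != -4 and data[0] > -2))) and ((not (acc > 9)) -> ((w <= 1 or (4*w = -8 -> 3*data[c + 1] = 6)) <-> (data[z] != 14 and w < data[2] + data[z] - 6 and data[z] != 4 and data[0] > -2)))
Answer: WP = (acc > 9 -> ((w <= 1 or (4*w = -8 -> 3*store(data, 4, z + 4)[c + 1] = 6)) <-> (z != 6 and w < data[2] + z + 2 and z != -4 and data[0] > -2))) and ((not (acc > 9)) -> ((w <= 1 or (4*w = -8 -> 3*data[c + 1] = 6)) <-> (data[z] != 14 and w < data[2] + data[z] - 6 and data[z] != 4 and data[0] > -2)))


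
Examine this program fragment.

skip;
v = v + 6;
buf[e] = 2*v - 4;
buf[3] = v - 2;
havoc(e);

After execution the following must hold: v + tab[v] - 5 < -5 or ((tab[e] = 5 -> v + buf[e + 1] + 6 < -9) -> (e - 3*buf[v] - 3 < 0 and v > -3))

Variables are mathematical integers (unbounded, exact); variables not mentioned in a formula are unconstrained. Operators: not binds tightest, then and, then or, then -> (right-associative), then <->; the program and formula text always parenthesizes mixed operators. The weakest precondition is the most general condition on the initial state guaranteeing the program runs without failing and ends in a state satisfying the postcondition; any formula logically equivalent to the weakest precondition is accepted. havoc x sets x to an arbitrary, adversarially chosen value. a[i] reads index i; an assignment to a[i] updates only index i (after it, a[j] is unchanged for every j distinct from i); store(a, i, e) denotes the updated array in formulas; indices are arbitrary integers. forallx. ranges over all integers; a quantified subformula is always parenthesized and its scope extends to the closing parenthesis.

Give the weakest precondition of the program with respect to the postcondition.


Working backward. After the program, the postcondition v + tab[v] - 5 < -5 or ((tab[e] = 5 -> v + buf[e + 1] + 6 < -9) -> (e - 3*buf[v] - 3 < 0 and v > -3)) must hold; in canonical form it is tab[v] + v < 0 or ((tab[e] = 5 -> buf[e + 1] + v < -15) -> (e < 3*buf[v] + 3 and v > -3)).
Before havoc e: forall e_1. (tab[v] + v < 0 or ((tab[e_1] = 5 -> buf[e_1 + 1] + v < -15) -> (e_1 < 3*buf[v] + 3 and v > -3)))
Before buf[3] := v - 2: forall e_1. (tab[v] + v < 0 or ((tab[e_1] = 5 -> store(buf, 3, v - 2)[e_1 + 1] + v < -15) -> (e_1 < 3*store(buf, 3, v - 2)[v] + 3 and v > -3)))
Before buf[e] := 2*v - 4: forall e_1. (tab[v] + v < 0 or ((tab[e_1] = 5 -> store(store(buf, e, 2*v - 4), 3, v - 2)[e_1 + 1] + v < -15) -> (e_1 < 3*store(store(buf, e, 2*v - 4), 3, v - 2)[v] + 3 and v > -3)))
Before v := v + 6: forall e_1. (tab[v + 6] + v < -6 or ((tab[e_1] = 5 -> store(store(buf, e, 2*v + 8), 3, v + 4)[e_1 + 1] + v < -21) -> (e_1 < 3*store(store(buf, e, 2*v + 8), 3, v + 4)[v + 6] + 3 and v > -9)))
Before skip: forall e_1. (tab[v + 6] + v < -6 or ((tab[e_1] = 5 -> store(store(buf, e, 2*v + 8), 3, v + 4)[e_1 + 1] + v < -21) -> (e_1 < 3*store(store(buf, e, 2*v + 8), 3, v + 4)[v + 6] + 3 and v > -9)))
Answer: WP = forall e_1. (tab[v + 6] + v < -6 or ((tab[e_1] = 5 -> store(store(buf, e, 2*v + 8), 3, v + 4)[e_1 + 1] + v < -21) -> (e_1 < 3*store(store(buf, e, 2*v + 8), 3, v + 4)[v + 6] + 3 and v > -9)))


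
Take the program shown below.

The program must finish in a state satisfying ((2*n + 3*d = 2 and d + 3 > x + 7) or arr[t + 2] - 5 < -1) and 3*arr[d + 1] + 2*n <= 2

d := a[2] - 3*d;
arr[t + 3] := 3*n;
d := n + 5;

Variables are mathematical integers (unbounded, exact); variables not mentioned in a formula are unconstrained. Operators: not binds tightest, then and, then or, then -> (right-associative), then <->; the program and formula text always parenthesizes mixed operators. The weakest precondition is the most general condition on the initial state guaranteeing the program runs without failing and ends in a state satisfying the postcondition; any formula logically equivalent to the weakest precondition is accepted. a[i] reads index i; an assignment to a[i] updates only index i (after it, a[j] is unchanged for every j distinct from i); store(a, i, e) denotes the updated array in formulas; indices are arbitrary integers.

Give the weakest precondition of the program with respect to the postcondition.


Working backward. After the program, the postcondition ((2*n + 3*d = 2 and d + 3 > x + 7) or arr[t + 2] - 5 < -1) and 3*arr[d + 1] + 2*n <= 2 must hold; in canonical form it is ((3*d + 2*n = 2 and d > x + 4) or arr[t + 2] < 4) and 3*arr[d + 1] + 2*n <= 2.
Before d := n + 5: ((5*n = -13 and n > x - 1) or arr[t + 2] < 4) and 3*arr[n + 6] + 2*n <= 2
Before arr[t + 3] := 3*n: ((5*n = -13 and n > x - 1) or store(arr, t + 3, 3*n)[t + 2] < 4) and 3*store(arr, t + 3, 3*n)[n + 6] + 2*n <= 2
Before d := a[2] - 3*d: ((5*n = -13 and n > x - 1) or store(arr, t + 3, 3*n)[t + 2] < 4) and 3*store(arr, t + 3, 3*n)[n + 6] + 2*n <= 2
Answer: WP = ((5*n = -13 and n > x - 1) or store(arr, t + 3, 3*n)[t + 2] < 4) and 3*store(arr, t + 3, 3*n)[n + 6] + 2*n <= 2


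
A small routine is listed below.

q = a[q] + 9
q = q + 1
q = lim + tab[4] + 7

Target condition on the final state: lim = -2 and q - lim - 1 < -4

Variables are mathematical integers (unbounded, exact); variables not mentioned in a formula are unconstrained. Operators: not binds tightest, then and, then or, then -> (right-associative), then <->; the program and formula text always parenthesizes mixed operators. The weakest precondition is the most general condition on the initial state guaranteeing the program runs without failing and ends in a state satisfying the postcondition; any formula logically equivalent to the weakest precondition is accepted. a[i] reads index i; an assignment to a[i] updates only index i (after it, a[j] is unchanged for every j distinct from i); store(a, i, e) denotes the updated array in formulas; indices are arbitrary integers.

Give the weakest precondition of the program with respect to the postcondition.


Working backward. After the program, the postcondition lim = -2 and q - lim - 1 < -4 must hold; in canonical form it is lim = -2 and q < lim - 3.
Before q := lim + tab[4] + 7: lim = -2 and tab[4] < -10
Before q := q + 1: lim = -2 and tab[4] < -10
Before q := a[q] + 9: lim = -2 and tab[4] < -10
Answer: WP = lim = -2 and tab[4] < -10


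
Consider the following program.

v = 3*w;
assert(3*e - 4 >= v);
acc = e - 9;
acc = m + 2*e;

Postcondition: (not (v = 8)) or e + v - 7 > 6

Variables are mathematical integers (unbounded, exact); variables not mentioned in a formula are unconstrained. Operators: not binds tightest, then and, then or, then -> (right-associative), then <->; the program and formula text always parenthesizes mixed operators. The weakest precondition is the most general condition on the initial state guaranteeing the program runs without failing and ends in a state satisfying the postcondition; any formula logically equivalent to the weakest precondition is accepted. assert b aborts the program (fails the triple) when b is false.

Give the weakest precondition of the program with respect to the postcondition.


Working backward. After the program, the postcondition (not (v = 8)) or e + v - 7 > 6 must hold; in canonical form it is (not (v = 8)) or e + v > 13.
Before acc := m + 2*e: (not (v = 8)) or e + v > 13
Before acc := e - 9: (not (v = 8)) or e + v > 13
Before assert 3*e - 4 >= v: 3*e >= v + 4 and ((not (v = 8)) or e + v > 13)
Before v := 3*w: 3*e >= 3*w + 4 and ((not (3*w = 8)) or e + 3*w > 13)
Answer: WP = 3*e >= 3*w + 4 and ((not (3*w = 8)) or e + 3*w > 13)


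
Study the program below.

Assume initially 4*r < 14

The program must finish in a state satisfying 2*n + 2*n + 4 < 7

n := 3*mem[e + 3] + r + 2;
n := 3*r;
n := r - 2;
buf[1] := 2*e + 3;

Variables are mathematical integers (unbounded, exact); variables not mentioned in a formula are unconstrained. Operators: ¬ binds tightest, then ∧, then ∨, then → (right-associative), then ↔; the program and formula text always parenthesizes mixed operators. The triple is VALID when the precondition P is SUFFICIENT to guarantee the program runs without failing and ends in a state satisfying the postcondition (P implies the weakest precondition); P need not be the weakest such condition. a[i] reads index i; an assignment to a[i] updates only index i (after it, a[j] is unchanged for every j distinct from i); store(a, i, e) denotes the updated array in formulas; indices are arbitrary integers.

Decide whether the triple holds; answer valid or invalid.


Working backward. After the program, the postcondition 2*n + 2*n + 4 < 7 must hold; in canonical form it is 4*n < 3.
Before buf[1] := 2*e + 3: 4*n < 3
Before n := r - 2: 4*r < 11
Before n := 3*r: 4*r < 11
Before n := 3*mem[e + 3] + r + 2: 4*r < 11
The weakest precondition is 4*r < 11.
Check whether 4*r < 14 implies it.
Countermodel: at the initial state r = 3, the precondition holds but the weakest precondition fails.
Answer: invalid


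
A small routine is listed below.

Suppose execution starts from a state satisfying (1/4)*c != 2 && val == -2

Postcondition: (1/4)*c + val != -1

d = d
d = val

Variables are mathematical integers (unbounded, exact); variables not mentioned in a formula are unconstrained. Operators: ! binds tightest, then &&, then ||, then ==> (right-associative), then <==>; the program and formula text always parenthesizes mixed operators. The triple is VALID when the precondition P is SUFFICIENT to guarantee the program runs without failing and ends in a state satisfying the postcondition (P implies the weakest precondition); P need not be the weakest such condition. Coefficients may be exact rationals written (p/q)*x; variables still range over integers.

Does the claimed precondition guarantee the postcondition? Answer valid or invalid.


Working backward. After the program, (1/4)*c + val != -1 must hold.
Before d := val: (1/4)*c + val != -1
Before d := d: (1/4)*c + val != -1
The weakest precondition is (1/4)*c + val != -1.
Check whether (1/4)*c != 2 && val == -2 implies it.
Countermodel: at the initial state c = 4, val = -2, the precondition holds but the weakest precondition fails.
Answer: invalid


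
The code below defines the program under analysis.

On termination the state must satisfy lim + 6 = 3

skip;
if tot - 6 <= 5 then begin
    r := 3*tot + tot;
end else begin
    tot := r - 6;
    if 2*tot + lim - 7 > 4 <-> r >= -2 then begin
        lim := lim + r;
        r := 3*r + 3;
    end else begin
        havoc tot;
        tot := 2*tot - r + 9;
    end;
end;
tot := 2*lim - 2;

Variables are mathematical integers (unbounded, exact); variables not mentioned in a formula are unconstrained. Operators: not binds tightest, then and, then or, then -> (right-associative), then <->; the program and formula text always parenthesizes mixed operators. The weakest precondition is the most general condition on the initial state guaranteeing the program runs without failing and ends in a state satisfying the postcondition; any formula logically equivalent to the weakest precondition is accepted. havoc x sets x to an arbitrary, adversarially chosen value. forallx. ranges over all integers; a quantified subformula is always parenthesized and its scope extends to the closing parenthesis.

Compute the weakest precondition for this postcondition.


Working backward. After the program, the postcondition lim + 6 = 3 must hold; in canonical form it is lim = -3.
Before tot := 2*lim - 2: lim = -3
Then branch requires lim = -3; else branch requires ((lim + 2*r > 23 <-> r >= -2) -> lim + r = -3) and ((not (lim + 2*r > 23 <-> r >= -2)) -> lim = -3).
Before the if: (tot <= 11 -> lim = -3) and ((not (tot <= 11)) -> (((lim + 2*r > 23 <-> r >= -2) -> lim + r = -3) and ((not (lim + 2*r > 23 <-> r >= -2)) -> lim = -3)))
Before skip: (tot <= 11 -> lim = -3) and ((not (tot <= 11)) -> (((lim + 2*r > 23 <-> r >= -2) -> lim + r = -3) and ((not (lim + 2*r > 23 <-> r >= -2)) -> lim = -3)))
Answer: WP = (tot <= 11 -> lim = -3) and ((not (tot <= 11)) -> (((lim + 2*r > 23 <-> r >= -2) -> lim + r = -3) and ((not (lim + 2*r > 23 <-> r >= -2)) -> lim = -3)))


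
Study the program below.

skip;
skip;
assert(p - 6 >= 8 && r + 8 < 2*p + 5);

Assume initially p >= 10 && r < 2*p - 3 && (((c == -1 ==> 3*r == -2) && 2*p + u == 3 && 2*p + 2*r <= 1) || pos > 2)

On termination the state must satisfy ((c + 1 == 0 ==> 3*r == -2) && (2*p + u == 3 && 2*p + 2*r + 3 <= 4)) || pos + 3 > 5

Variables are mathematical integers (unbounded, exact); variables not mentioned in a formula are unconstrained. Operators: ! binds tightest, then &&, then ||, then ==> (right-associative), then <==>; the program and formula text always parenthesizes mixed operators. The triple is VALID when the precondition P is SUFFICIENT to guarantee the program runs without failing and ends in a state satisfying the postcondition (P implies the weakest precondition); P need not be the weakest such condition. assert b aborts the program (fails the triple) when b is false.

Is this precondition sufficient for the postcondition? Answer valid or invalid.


Working backward. After the program, the postcondition ((c + 1 == 0 ==> 3*r == -2) && (2*p + u == 3 && 2*p + 2*r + 3 <= 4)) || pos + 3 > 5 must hold; in canonical form it is ((c == -1 ==> 3*r == -2) && 2*p + u == 3 && 2*p + 2*r <= 1) || pos > 2.
Before assert p - 6 >= 8 && r + 8 < 2*p + 5: p >= 14 && r < 2*p - 3 && (((c == -1 ==> 3*r == -2) && 2*p + u == 3 && 2*p + 2*r <= 1) || pos > 2)
Before skip: p >= 14 && r < 2*p - 3 && (((c == -1 ==> 3*r == -2) && 2*p + u == 3 && 2*p + 2*r <= 1) || pos > 2)
Before skip: p >= 14 && r < 2*p - 3 && (((c == -1 ==> 3*r == -2) && 2*p + u == 3 && 2*p + 2*r <= 1) || pos > 2)
The weakest precondition is p >= 14 && r < 2*p - 3 && (((c == -1 ==> 3*r == -2) && 2*p + u == 3 && 2*p + 2*r <= 1) || pos > 2).
Check whether p >= 10 && r < 2*p - 3 && (((c == -1 ==> 3*r == -2) && 2*p + u == 3 && 2*p + 2*r <= 1) || pos > 2) implies it.
Countermodel: at the initial state c = 0, p = 10, pos = 3, r = 0, u = -17, the precondition holds but the weakest precondition fails.
Answer: invalid


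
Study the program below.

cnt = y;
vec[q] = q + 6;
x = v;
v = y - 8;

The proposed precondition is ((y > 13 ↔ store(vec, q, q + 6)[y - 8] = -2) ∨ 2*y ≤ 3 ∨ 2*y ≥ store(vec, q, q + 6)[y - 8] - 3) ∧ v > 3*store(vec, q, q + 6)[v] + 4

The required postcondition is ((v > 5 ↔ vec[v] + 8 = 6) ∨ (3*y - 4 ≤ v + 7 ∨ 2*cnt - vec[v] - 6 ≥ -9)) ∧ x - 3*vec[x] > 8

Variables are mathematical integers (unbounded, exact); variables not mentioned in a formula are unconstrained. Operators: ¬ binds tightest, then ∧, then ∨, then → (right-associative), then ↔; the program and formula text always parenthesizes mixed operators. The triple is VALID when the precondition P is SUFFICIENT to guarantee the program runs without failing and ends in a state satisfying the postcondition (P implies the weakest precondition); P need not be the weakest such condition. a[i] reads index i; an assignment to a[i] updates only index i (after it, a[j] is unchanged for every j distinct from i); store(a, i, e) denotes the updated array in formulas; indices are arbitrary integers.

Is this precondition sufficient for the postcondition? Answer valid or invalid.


Working backward. After the program, the postcondition ((v > 5 ↔ vec[v] + 8 = 6) ∨ (3*y - 4 ≤ v + 7 ∨ 2*cnt - vec[v] - 6 ≥ -9)) ∧ x - 3*vec[x] > 8 must hold; in canonical form it is ((v > 5 ↔ vec[v] = -2) ∨ 3*y ≤ v + 11 ∨ 2*cnt ≥ vec[v] - 3) ∧ x > 3*vec[x] + 8.
Before v := y - 8: ((y > 13 ↔ vec[y - 8] = -2) ∨ 2*y ≤ 3 ∨ 2*cnt ≥ vec[y - 8] - 3) ∧ x > 3*vec[x] + 8
Before x := v: ((y > 13 ↔ vec[y - 8] = -2) ∨ 2*y ≤ 3 ∨ 2*cnt ≥ vec[y - 8] - 3) ∧ v > 3*vec[v] + 8
Before vec[q] := q + 6: ((y > 13 ↔ store(vec, q, q + 6)[y - 8] = -2) ∨ 2*y ≤ 3 ∨ 2*cnt ≥ store(vec, q, q + 6)[y - 8] - 3) ∧ v > 3*store(vec, q, q + 6)[v] + 8
Before cnt := y: ((y > 13 ↔ store(vec, q, q + 6)[y - 8] = -2) ∨ 2*y ≤ 3 ∨ 2*y ≥ store(vec, q, q + 6)[y - 8] - 3) ∧ v > 3*store(vec, q, q + 6)[v] + 8
The weakest precondition is ((y > 13 ↔ store(vec, q, q + 6)[y - 8] = -2) ∨ 2*y ≤ 3 ∨ 2*y ≥ store(vec, q, q + 6)[y - 8] - 3) ∧ v > 3*store(vec, q, q + 6)[v] + 8.
Check whether ((y > 13 ↔ store(vec, q, q + 6)[y - 8] = -2) ∨ 2*y ≤ 3 ∨ 2*y ≥ store(vec, q, q + 6)[y - 8] - 3) ∧ v > 3*store(vec, q, q + 6)[v] + 4 implies it.
Countermodel: at the initial state q = -9, v = 5, vec = {[-9] = 2, [5] = 0, elsewhere 2}, y = -1, the precondition holds but the weakest precondition fails.
Answer: invalid


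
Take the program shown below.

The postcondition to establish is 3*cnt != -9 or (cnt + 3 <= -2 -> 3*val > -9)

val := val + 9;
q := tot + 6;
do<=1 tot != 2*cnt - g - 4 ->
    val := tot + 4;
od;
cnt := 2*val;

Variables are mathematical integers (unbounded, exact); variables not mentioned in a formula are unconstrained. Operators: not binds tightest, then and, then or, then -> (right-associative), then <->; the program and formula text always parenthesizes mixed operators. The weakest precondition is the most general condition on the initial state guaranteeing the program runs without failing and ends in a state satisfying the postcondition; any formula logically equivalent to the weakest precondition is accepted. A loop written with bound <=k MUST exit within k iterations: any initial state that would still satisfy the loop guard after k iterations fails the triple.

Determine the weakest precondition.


Working backward. After the program, the postcondition 3*cnt != -9 or (cnt + 3 <= -2 -> 3*val > -9) must hold; in canonical form it is 3*cnt != -9 or (cnt <= -5 -> 3*val > -9).
Before cnt := 2*val: 6*val != -9 or (2*val <= -5 -> 3*val > -9)
Before the loop (bound <=1), unroll the exhaustion recursion (WP_0 = exit-now case; WP_j = one more guarded iteration, up to j = 1):
  WP_0: (not (g + tot != 2*cnt - 4)) and (6*val != -9 or (2*val <= -5 -> 3*val > -9))
  WP_1: (g + tot != 2*cnt - 4 -> ((not (g + tot != 2*cnt - 4)) and (6*tot != -33 or (2*tot <= -13 -> 3*tot > -21)))) and ((not (g + tot != 2*cnt - 4)) -> (6*val != -9 or (2*val <= -5 -> 3*val > -9)))
So before the loop: (g + tot != 2*cnt - 4 -> ((not (g + tot != 2*cnt - 4)) and (6*tot != -33 or (2*tot <= -13 -> 3*tot > -21)))) and ((not (g + tot != 2*cnt - 4)) -> (6*val != -9 or (2*val <= -5 -> 3*val > -9)))
Before q := tot + 6: (g + tot != 2*cnt - 4 -> ((not (g + tot != 2*cnt - 4)) and (6*tot != -33 or (2*tot <= -13 -> 3*tot > -21)))) and ((not (g + tot != 2*cnt - 4)) -> (6*val != -9 or (2*val <= -5 -> 3*val > -9)))
Before val := val + 9: (g + tot != 2*cnt - 4 -> ((not (g + tot != 2*cnt - 4)) and (6*tot != -33 or (2*tot <= -13 -> 3*tot > -21)))) and ((not (g + tot != 2*cnt - 4)) -> (6*val != -63 or (2*val <= -23 -> 3*val > -36)))
Answer: WP = (g + tot != 2*cnt - 4 -> ((not (g + tot != 2*cnt - 4)) and (6*tot != -33 or (2*tot <= -13 -> 3*tot > -21)))) and ((not (g + tot != 2*cnt - 4)) -> (6*val != -63 or (2*val <= -23 -> 3*val > -36)))


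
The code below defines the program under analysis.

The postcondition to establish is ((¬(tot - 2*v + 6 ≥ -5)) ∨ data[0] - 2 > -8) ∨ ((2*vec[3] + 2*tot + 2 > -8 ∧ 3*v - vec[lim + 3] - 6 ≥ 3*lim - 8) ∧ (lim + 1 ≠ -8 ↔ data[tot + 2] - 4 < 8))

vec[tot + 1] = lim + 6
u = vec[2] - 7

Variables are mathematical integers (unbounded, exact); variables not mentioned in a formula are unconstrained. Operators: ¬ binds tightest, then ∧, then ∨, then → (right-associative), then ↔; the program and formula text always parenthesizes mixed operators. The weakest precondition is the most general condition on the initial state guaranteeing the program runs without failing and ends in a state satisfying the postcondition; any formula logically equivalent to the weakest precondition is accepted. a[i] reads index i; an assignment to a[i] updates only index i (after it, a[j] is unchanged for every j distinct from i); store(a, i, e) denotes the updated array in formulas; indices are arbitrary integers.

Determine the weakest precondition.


Working backward. After the program, the postcondition ((¬(tot - 2*v + 6 ≥ -5)) ∨ data[0] - 2 > -8) ∨ ((2*vec[3] + 2*tot + 2 > -8 ∧ 3*v - vec[lim + 3] - 6 ≥ 3*lim - 8) ∧ (lim + 1 ≠ -8 ↔ data[tot + 2] - 4 < 8)) must hold; in canonical form it is (¬(tot ≥ 2*v - 11)) ∨ data[0] > -6 ∨ (2*vec[3] + 2*tot > -10 ∧ 3*v ≥ vec[lim + 3] + 3*lim - 2 ∧ (lim ≠ -9 ↔ data[tot + 2] < 12)).
Before u := vec[2] - 7: (¬(tot ≥ 2*v - 11)) ∨ data[0] > -6 ∨ (2*vec[3] + 2*tot > -10 ∧ 3*v ≥ vec[lim + 3] + 3*lim - 2 ∧ (lim ≠ -9 ↔ data[tot + 2] < 12))
Before vec[tot + 1] := lim + 6: (¬(tot ≥ 2*v - 11)) ∨ data[0] > -6 ∨ (2*store(vec, tot + 1, lim + 6)[3] + 2*tot > -10 ∧ 3*v ≥ store(vec, tot + 1, lim + 6)[lim + 3] + 3*lim - 2 ∧ (lim ≠ -9 ↔ data[tot + 2] < 12))
Answer: WP = (¬(tot ≥ 2*v - 11)) ∨ data[0] > -6 ∨ (2*store(vec, tot + 1, lim + 6)[3] + 2*tot > -10 ∧ 3*v ≥ store(vec, tot + 1, lim + 6)[lim + 3] + 3*lim - 2 ∧ (lim ≠ -9 ↔ data[tot + 2] < 12))


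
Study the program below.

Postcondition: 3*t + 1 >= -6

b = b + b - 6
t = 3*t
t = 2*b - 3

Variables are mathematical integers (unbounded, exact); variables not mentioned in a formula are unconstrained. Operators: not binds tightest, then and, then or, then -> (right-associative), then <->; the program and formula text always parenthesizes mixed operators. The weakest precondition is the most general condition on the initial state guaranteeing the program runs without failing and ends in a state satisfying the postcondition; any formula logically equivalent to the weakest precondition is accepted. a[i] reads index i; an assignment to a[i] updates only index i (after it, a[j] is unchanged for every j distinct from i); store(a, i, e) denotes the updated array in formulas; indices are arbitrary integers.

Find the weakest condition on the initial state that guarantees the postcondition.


Working backward. After the program, the postcondition 3*t + 1 >= -6 must hold; in canonical form it is 3*t >= -7.
Before t := 2*b - 3: 6*b >= 2
Before t := 3*t: 6*b >= 2
Before b := b + b - 6: 12*b >= 38
Answer: WP = 12*b >= 38


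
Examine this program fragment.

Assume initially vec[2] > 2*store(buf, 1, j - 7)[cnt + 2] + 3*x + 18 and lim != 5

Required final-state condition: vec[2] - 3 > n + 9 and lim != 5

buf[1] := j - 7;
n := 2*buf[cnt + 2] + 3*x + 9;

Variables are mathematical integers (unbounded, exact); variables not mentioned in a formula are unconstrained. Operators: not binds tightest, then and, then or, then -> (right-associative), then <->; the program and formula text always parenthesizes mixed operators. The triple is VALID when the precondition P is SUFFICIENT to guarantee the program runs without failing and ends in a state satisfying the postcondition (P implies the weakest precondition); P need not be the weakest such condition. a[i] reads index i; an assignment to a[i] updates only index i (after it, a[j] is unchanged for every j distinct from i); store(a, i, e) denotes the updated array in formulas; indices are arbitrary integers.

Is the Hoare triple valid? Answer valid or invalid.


Working backward. After the program, the postcondition vec[2] - 3 > n + 9 and lim != 5 must hold; in canonical form it is vec[2] > n + 12 and lim != 5.
Before n := 2*buf[cnt + 2] + 3*x + 9: vec[2] > 2*buf[cnt + 2] + 3*x + 21 and lim != 5
Before buf[1] := j - 7: vec[2] > 2*store(buf, 1, j - 7)[cnt + 2] + 3*x + 21 and lim != 5
The weakest precondition is vec[2] > 2*store(buf, 1, j - 7)[cnt + 2] + 3*x + 21 and lim != 5.
Check whether vec[2] > 2*store(buf, 1, j - 7)[cnt + 2] + 3*x + 18 and lim != 5 implies it.
Countermodel: at the initial state buf = {[0] = -8, [1] = -8, [2] = -8, elsewhere -8}, cnt = -2, j = -1, lim = 6, vec = {[0] = 0, [1] = 0, [2] = 0, elsewhere 0}, x = -1, the precondition holds but the weakest precondition fails.
Answer: invalid


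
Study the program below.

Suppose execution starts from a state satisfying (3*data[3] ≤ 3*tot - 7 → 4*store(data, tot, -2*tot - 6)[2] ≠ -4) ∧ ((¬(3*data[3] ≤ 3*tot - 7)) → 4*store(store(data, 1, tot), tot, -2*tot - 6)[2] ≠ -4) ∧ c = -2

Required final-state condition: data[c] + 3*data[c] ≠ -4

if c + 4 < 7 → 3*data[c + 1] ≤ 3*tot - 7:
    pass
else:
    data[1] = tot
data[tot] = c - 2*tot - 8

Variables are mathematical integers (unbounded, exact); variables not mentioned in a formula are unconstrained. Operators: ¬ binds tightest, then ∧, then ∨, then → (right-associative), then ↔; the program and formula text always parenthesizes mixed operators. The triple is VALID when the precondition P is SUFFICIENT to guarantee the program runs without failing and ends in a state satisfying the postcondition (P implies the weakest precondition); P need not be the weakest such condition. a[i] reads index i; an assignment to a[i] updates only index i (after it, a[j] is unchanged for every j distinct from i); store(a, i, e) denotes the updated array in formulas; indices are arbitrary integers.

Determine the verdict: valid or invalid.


Working backward. After the program, the postcondition data[c] + 3*data[c] ≠ -4 must hold; in canonical form it is 4*data[c] ≠ -4.
Before data[tot] := c - 2*tot - 8: 4*store(data, tot, c - 2*tot - 8)[c] ≠ -4
Then branch requires 4*store(data, tot, c - 2*tot - 8)[c] ≠ -4; else branch requires 4*store(store(data, 1, tot), tot, c - 2*tot - 8)[c] ≠ -4.
Before the if: ((c < 3 → 3*data[c + 1] ≤ 3*tot - 7) → 4*store(data, tot, c - 2*tot - 8)[c] ≠ -4) ∧ ((¬(c < 3 → 3*data[c + 1] ≤ 3*tot - 7)) → 4*store(store(data, 1, tot), tot, c - 2*tot - 8)[c] ≠ -4)
The weakest precondition is ((c < 3 → 3*data[c + 1] ≤ 3*tot - 7) → 4*store(data, tot, c - 2*tot - 8)[c] ≠ -4) ∧ ((¬(c < 3 → 3*data[c + 1] ≤ 3*tot - 7)) → 4*store(store(data, 1, tot), tot, c - 2*tot - 8)[c] ≠ -4).
Check whether (3*data[3] ≤ 3*tot - 7 → 4*store(data, tot, -2*tot - 6)[2] ≠ -4) ∧ ((¬(3*data[3] ≤ 3*tot - 7)) → 4*store(store(data, 1, tot), tot, -2*tot - 6)[2] ≠ -4) ∧ c = -2 implies it.
Countermodel: at the initial state c = -2, data = {[-2] = -1, [-1] = 0, [1] = 4, [2] = 4, [3] = 4, elsewhere 4}, tot = 2, the precondition holds but the weakest precondition fails.
Answer: invalid


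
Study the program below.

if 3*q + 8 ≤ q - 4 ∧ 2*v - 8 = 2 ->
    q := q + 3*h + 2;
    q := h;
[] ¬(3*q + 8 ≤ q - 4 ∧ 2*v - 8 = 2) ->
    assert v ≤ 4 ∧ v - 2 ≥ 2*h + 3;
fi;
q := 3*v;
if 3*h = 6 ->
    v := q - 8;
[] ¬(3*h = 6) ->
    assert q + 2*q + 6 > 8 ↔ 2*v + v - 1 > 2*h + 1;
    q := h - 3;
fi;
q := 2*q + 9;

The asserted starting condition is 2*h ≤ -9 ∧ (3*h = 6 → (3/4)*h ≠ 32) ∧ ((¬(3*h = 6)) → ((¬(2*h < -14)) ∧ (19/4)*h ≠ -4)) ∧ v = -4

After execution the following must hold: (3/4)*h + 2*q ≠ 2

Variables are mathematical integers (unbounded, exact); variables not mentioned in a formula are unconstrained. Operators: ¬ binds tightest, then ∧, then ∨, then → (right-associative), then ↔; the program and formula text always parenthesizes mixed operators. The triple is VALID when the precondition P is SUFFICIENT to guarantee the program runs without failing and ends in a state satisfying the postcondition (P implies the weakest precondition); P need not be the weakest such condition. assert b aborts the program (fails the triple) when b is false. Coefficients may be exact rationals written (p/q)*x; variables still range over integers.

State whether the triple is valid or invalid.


Working backward. After the program, (3/4)*h + 2*q ≠ 2 must hold.
Before q := 2*q + 9: (3/4)*h + 4*q ≠ -16
Then branch requires (3/4)*h + 4*q ≠ -16; else branch requires (3*q > 2 ↔ 3*v > 2*h + 2) ∧ (19/4)*h ≠ -4.
Before the if: (3*h = 6 → (3/4)*h + 4*q ≠ -16) ∧ ((¬(3*h = 6)) → ((3*q > 2 ↔ 3*v > 2*h + 2) ∧ (19/4)*h ≠ -4))
Before q := 3*v: (3*h = 6 → (3/4)*h + 12*v ≠ -16) ∧ ((¬(3*h = 6)) → ((9*v > 2 ↔ 3*v > 2*h + 2) ∧ (19/4)*h ≠ -4))
Then branch requires (3*h = 6 → (3/4)*h + 12*v ≠ -16) ∧ ((¬(3*h = 6)) → ((9*v > 2 ↔ 3*v > 2*h + 2) ∧ (19/4)*h ≠ -4)); else branch requires v ≤ 4 ∧ v ≥ 2*h + 5 ∧ (3*h = 6 → (3/4)*h + 12*v ≠ -16) ∧ ((¬(3*h = 6)) → ((9*v > 2 ↔ 3*v > 2*h + 2) ∧ (19/4)*h ≠ -4)).
Before the if: ((2*q ≤ -12 ∧ 2*v = 10) → ((3*h = 6 → (3/4)*h + 12*v ≠ -16) ∧ ((¬(3*h = 6)) → ((9*v > 2 ↔ 3*v > 2*h + 2) ∧ (19/4)*h ≠ -4)))) ∧ ((¬(2*q ≤ -12 ∧ 2*v = 10)) → (v ≤ 4 ∧ v ≥ 2*h + 5 ∧ (3*h = 6 → (3/4)*h + 12*v ≠ -16) ∧ ((¬(3*h = 6)) → ((9*v > 2 ↔ 3*v > 2*h + 2) ∧ (19/4)*h ≠ -4))))
The weakest precondition is ((2*q ≤ -12 ∧ 2*v = 10) → ((3*h = 6 → (3/4)*h + 12*v ≠ -16) ∧ ((¬(3*h = 6)) → ((9*v > 2 ↔ 3*v > 2*h + 2) ∧ (19/4)*h ≠ -4)))) ∧ ((¬(2*q ≤ -12 ∧ 2*v = 10)) → (v ≤ 4 ∧ v ≥ 2*h + 5 ∧ (3*h = 6 → (3/4)*h + 12*v ≠ -16) ∧ ((¬(3*h = 6)) → ((9*v > 2 ↔ 3*v > 2*h + 2) ∧ (19/4)*h ≠ -4)))).
Check whether 2*h ≤ -9 ∧ (3*h = 6 → (3/4)*h ≠ 32) ∧ ((¬(3*h = 6)) → ((¬(2*h < -14)) ∧ (19/4)*h ≠ -4)) ∧ v = -4 implies it.
Every state satisfying the precondition satisfies the weakest precondition: the implication holds.
Answer: valid


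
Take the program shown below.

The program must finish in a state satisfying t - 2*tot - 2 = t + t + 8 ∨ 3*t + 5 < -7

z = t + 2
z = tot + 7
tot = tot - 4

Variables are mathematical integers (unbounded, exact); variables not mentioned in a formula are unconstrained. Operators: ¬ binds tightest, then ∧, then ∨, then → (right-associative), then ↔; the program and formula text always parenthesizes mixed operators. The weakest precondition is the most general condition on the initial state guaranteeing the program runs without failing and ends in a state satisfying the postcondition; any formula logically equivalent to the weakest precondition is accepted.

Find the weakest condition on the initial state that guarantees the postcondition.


Working backward. After the program, the postcondition t - 2*tot - 2 = t + t + 8 ∨ 3*t + 5 < -7 must hold; in canonical form it is t + 2*tot = -10 ∨ 3*t < -12.
Before tot := tot - 4: t + 2*tot = -2 ∨ 3*t < -12
Before z := tot + 7: t + 2*tot = -2 ∨ 3*t < -12
Before z := t + 2: t + 2*tot = -2 ∨ 3*t < -12
Answer: WP = t + 2*tot = -2 ∨ 3*t < -12


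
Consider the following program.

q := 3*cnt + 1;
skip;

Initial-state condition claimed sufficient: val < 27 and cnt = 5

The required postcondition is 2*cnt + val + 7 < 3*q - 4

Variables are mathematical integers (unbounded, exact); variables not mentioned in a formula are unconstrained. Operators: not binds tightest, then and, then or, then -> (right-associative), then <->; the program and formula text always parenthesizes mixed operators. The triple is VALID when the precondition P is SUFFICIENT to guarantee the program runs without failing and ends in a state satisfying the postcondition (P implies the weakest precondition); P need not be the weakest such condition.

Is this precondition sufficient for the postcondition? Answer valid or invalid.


Working backward. After the program, the postcondition 2*cnt + val + 7 < 3*q - 4 must hold; in canonical form it is 2*cnt + val < 3*q - 11.
Before skip: 2*cnt + val < 3*q - 11
Before q := 3*cnt + 1: val < 7*cnt - 8
The weakest precondition is val < 7*cnt - 8.
Check whether val < 27 and cnt = 5 implies it.
Every state satisfying the precondition satisfies the weakest precondition: the implication holds.
Answer: valid


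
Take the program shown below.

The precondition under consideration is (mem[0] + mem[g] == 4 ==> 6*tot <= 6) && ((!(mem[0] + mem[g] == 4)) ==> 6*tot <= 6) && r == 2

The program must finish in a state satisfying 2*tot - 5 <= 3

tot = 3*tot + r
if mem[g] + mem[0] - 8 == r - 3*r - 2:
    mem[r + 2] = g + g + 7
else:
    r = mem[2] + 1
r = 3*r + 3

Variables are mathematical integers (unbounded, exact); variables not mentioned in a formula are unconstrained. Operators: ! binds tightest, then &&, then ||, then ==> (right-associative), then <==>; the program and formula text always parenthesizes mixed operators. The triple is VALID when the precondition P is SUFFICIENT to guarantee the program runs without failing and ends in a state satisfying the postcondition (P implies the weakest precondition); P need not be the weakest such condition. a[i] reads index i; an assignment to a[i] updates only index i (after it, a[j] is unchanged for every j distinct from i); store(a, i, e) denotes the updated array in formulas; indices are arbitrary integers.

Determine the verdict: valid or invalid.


Working backward. After the program, the postcondition 2*tot - 5 <= 3 must hold; in canonical form it is 2*tot <= 8.
Before r := 3*r + 3: 2*tot <= 8
Then branch requires 2*tot <= 8; else branch requires 2*tot <= 8.
Before the if: (mem[0] + mem[g] + 2*r == 6 ==> 2*tot <= 8) && ((!(mem[0] + mem[g] + 2*r == 6)) ==> 2*tot <= 8)
Before tot := 3*tot + r: (mem[0] + mem[g] + 2*r == 6 ==> 2*r + 6*tot <= 8) && ((!(mem[0] + mem[g] + 2*r == 6)) ==> 2*r + 6*tot <= 8)
The weakest precondition is (mem[0] + mem[g] + 2*r == 6 ==> 2*r + 6*tot <= 8) && ((!(mem[0] + mem[g] + 2*r == 6)) ==> 2*r + 6*tot <= 8).
Check whether (mem[0] + mem[g] == 4 ==> 6*tot <= 6) && ((!(mem[0] + mem[g] == 4)) ==> 6*tot <= 6) && r == 2 implies it.
Countermodel: at the initial state g = 3, mem = {[0] = -11794, [3] = -30152, elsewhere -11794}, r = 2, tot = 1, the precondition holds but the weakest precondition fails.
Answer: invalid


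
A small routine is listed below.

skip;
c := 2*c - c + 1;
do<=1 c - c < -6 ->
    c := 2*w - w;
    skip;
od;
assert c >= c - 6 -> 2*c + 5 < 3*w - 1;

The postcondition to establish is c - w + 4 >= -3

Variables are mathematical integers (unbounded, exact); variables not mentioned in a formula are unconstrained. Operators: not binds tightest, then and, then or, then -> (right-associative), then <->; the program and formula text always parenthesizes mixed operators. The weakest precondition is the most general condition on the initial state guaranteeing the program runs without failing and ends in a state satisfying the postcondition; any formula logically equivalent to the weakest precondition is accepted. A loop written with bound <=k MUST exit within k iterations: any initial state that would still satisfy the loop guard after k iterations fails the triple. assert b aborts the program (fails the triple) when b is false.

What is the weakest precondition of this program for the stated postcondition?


Working backward. After the program, the postcondition c - w + 4 >= -3 must hold; in canonical form it is c >= w - 7.
Before assert c >= c - 6 -> 2*c + 5 < 3*w - 1: 2*c < 3*w - 6 and c >= w - 7
Before the loop (bound <=1), unroll the exhaustion recursion (WP_0 = exit-now case; WP_j = one more guarded iteration, up to j = 1):
  WP_0: 2*c < 3*w - 6 and c >= w - 7
  WP_1: 2*c < 3*w - 6 and c >= w - 7
So before the loop: 2*c < 3*w - 6 and c >= w - 7
Before c := 2*c - c + 1: 2*c < 3*w - 8 and c >= w - 8
Before skip: 2*c < 3*w - 8 and c >= w - 8
Answer: WP = 2*c < 3*w - 8 and c >= w - 8
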